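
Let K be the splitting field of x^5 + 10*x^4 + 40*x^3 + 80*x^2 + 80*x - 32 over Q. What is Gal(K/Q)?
The polynomial f is an irreducible quintic over Q, so G = Gal(f/Q) is a transitive subgroup of S_5: one of C_5 (5T1, order 5), D_5 (5T2, order 10), F_20 (5T3, order 20), A_5 (5T4, order 60) or S_5 (5T5, order 120). The discriminant of f is 52428800000, which is not a perfect square, so G is not contained in A_5. The transitive groups of degree 5 not contained in A_5 are: F_20 (5T3, order 20), S_5 (5T5, order 120). By Dedekind's theorem, for a prime p not dividing disc(f) the degrees of the irreducible factors of f mod p form the cycle type of an element of G. Factoring f modulo the 18 such primes p <= 71 (skipping 2, 5, which divide the discriminant), each new pattern first appears at: mod 3: f = (x + 1)(x^4 + x^2 + x + 1), pattern 4+1; mod 11: f = (x^5 + 10x^4 + 7x^3 + 3x^2 + 3x + 1), pattern 5; mod 19: f = (x + 10)(x^2 + 2x + 7)(x^2 + 17x + 18), pattern 2+2+1. No other pattern occurs in this range, so the set of observed cycle types is {4+1, 5, 2+2+1}. The candidates containing elements of all these cycle types are F_20 (5T3) of order 20, S_5 (5T5) of order 120; the others are excluded. The observed types are precisely the cycle types that occur in F_20 (5T3) (apart from the identity). Each of the other remaining candidates has further cycle types, and by the Chebotarev density theorem the matching factorization patterns would occur for a proportion of primes equal to their share of the group: S_5 (5T5) additionally contains elements of type 3+2, 3+1+1, 2+1+1+1 (50 of its 120 elements, about 42% of primes). None of the 18 primes tested shows any such pattern (for each of these groups the chance of that is below 10^-4), which rules them out. Hence G = F_20 (5T3), of order 20.

F_20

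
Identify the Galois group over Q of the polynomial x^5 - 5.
5T3: F_20

The polynomial f is an irreducible quintic over Q, so G = Gal(f/Q) is a transitive subgroup of S_5: one of C_5 (5T1, order 5), D_5 (5T2, order 10), F_20 (5T3, order 20), A_5 (5T4, order 60) or S_5 (5T5, order 120). The discriminant of f is 1953125, which is not a perfect square, so G is not contained in A_5. The transitive groups of degree 5 not contained in A_5 are: F_20 (5T3, order 20), S_5 (5T5, order 120). By Dedekind's theorem, for a prime p not dividing disc(f) the degrees of the irreducible factors of f mod p form the cycle type of an element of G. Factoring f modulo the 18 such primes p <= 67 (skipping 5, which divides the discriminant), each new pattern first appears at: mod 2: f = (x + 1)(x^4 + x^3 + x^2 + x + 1), pattern 4+1; mod 11: f = (x^5 + 6), pattern 5; mod 19: f = (x + 13)(x^2 + 11x + 17)(x^2 + 14x + 17), pattern 2+2+1; mod 31: f = (x + 3)(x + 6)(x + 12)(x + 17)(x + 24), pattern 1+1+1+1+1. No other pattern occurs in this range, so the set of observed cycle types is {4+1, 5, 2+2+1, 1+1+1+1+1}. The candidates containing elements of all these cycle types are F_20 (5T3) of order 20, S_5 (5T5) of order 120; the others are excluded. The observed types are precisely the cycle types that occur in F_20 (5T3). Each of the other remaining candidates has further cycle types, and by the Chebotarev density theorem the matching factorization patterns would occur for a proportion of primes equal to their share of the group: S_5 (5T5) additionally contains elements of type 3+2, 3+1+1, 2+1+1+1 (50 of its 120 elements, about 42% of primes). None of the 18 primes tested shows any such pattern (for each of these groups the chance of that is below 10^-4), which rules them out. Hence G = F_20 (5T3), of order 20.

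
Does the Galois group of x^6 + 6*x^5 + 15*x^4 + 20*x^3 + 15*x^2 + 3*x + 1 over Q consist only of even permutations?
No

The polynomial is irreducible of degree 6 over Q. Its discriminant is -9059283, which is not a perfect square. A Galois group lies in the alternating group exactly when the discriminant is a square in Q, so the Galois group ((S_3 x S_3) : C_2) is not contained in A_6.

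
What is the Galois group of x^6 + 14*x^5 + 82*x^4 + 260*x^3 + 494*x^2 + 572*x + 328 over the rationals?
6T11: S_4 x C_2

The polynomial f is an irreducible sextic over Q, so G = Gal(f/Q) is one of the 16 transitive subgroups 6T1, ..., 6T16 of S_6. The discriminant of f is -95929008128, which is not a perfect square, so G is not contained in A_6. The transitive groups of degree 6 not contained in A_6 are: C_6 (6T1, order 6), S_3 (6T2, order 6), D_6 (6T3, order 12), C_3 x S_3 (6T5, order 18), A_4 x C_2 (6T6, order 24), S_4 (6T8, order 24), S_3 x S_3 (6T9, order 36), S_4 x C_2 (6T11, order 48), (S_3 x S_3) : C_2 (6T13, order 72), PGL(2,5) (6T14, order 120), S_6 (6T16, order 720). By Dedekind's theorem, for a prime p not dividing disc(f) the degrees of the irreducible factors of f mod p form the cycle type of an element of G. Factoring f modulo the 28 such primes p <= 127 (skipping 2, 29, 59, which divide the discriminant), each new pattern first appears at: mod 3: f = (x^3 + 2x + 2)(x^3 + 2x^2 + 2x + 2), pattern 3+3; mod 5: f = (x^6 + 4x^5 + 2x^4 + 4x^2 + 2x + 3), pattern 6; mod 7: f = (x + 3)(x + 4)(x^4 + x + 4), pattern 4+1+1; mod 17: f = (x + 6)(x + 16)(x^2 + 11x + 16)(x^2 + 15x + 15), pattern 2+2+1+1; mod 23: f = (x^2 + 11x + 19)(x^2 + 12x + 17)(x^2 + 14x + 6), pattern 2+2+2; mod 67: f = (x^2 + 32x + 2)(x^4 + 49x^3 + 53x^2 + 7x + 30), pattern 4+2; mod 127: f = (x + 13)(x + 18)(x + 25)(x + 93)(x^2 + 119x + 10), pattern 2+1+1+1+1. No other pattern occurs in this range, so the set of observed cycle types is {3+3, 6, 4+1+1, 2+2+1+1, 2+2+2, 4+2, 2+1+1+1+1}. The candidates containing elements of all these cycle types are S_4 x C_2 (6T11) of order 48, S_6 (6T16) of order 720; the others are excluded. The observed types are precisely the cycle types that occur in S_4 x C_2 (6T11) (apart from the identity). Each of the other remaining candidates has further cycle types, and by the Chebotarev density theorem the matching factorization patterns would occur for a proportion of primes equal to their share of the group: S_6 (6T16) additionally contains elements of type 5+1, 3+2+1, 3+1+1+1 (304 of its 720 elements, about 42% of primes). None of the 28 primes tested shows any such pattern (for each of these groups the chance of that is below 10^-4), which rules them out. Hence G = S_4 x C_2 (6T11), of order 48.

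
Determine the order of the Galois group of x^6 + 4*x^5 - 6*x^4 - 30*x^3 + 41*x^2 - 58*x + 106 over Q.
72

The degree of the splitting field over Q equals the order of the Galois group, so first determine the group. The polynomial f is an irreducible sextic over Q, so G = Gal(f/Q) is one of the 16 transitive subgroups 6T1, ..., 6T16 of S_6. The discriminant of f is -997977239592192, which is not a perfect square, so G is not contained in A_6. The transitive groups of degree 6 not contained in A_6 are: C_6 (6T1, order 6), S_3 (6T2, order 6), D_6 (6T3, order 12), C_3 x S_3 (6T5, order 18), A_4 x C_2 (6T6, order 24), S_4 (6T8, order 24), S_3 x S_3 (6T9, order 36), S_4 x C_2 (6T11, order 48), (S_3 x S_3) : C_2 (6T13, order 72), PGL(2,5) (6T14, order 120), S_6 (6T16, order 720). By Dedekind's theorem, for a prime p not dividing disc(f) the degrees of the irreducible factors of f mod p form the cycle type of an element of G. Factoring f modulo the 26 such primes p <= 113 (skipping 2, 3, 37, 73, which divide the discriminant), each new pattern first appears at: mod 5: f = (x + 3)(x^2 + 4x + 1)(x^3 + 2x^2 + 2x + 2), pattern 3+2+1; mod 7: f = (x^2 + 2x + 5)(x^4 + 2x^3 + 6x^2 + 4x + 3), pattern 4+2; mod 17: f = (x^3 + 2x^2 + 2x + 10)(x^3 + 2x^2 + 5x + 14), pattern 3+3; mod 19: f = (x^2 + 9x + 17)(x^2 + 15x + 8)(x^2 + 18x + 10), pattern 2+2+2; mod 31: f = (x^6 + 4x^5 + 25x^4 + x^3 + 10x^2 + 4x + 13), pattern 6; mod 41: f = (x + 8)(x + 12)(x + 23)(x^3 + 2x^2 + 8x + 37), pattern 3+1+1+1; mod 53: f = (x)(x + 4)(x^2 + 2x + 27)(x^2 + 51x + 24), pattern 2+2+1+1; mod 113: f = (x + 1)(x + 20)(x + 29)(x + 66)(x^2 + x + 17), pattern 2+1+1+1+1. No other pattern occurs in this range, so the set of observed cycle types is {3+2+1, 4+2, 3+3, 2+2+2, 6, 3+1+1+1, 2+2+1+1, 2+1+1+1+1}. The candidates containing elements of all these cycle types are (S_3 x S_3) : C_2 (6T13) of order 72, S_6 (6T16) of order 720; the others are excluded. The observed types are precisely the cycle types that occur in (S_3 x S_3) : C_2 (6T13) (apart from the identity). Each of the other remaining candidates has further cycle types, and by the Chebotarev density theorem the matching factorization patterns would occur for a proportion of primes equal to their share of the group: S_6 (6T16) additionally contains elements of type 5+1, 4+1+1 (234 of its 720 elements, about 32% of primes). None of the 26 primes tested shows any such pattern (for each of these groups the chance of that is below 10^-4), which rules them out. Hence G = (S_3 x S_3) : C_2 (6T13), of order 72. The Galois group (S_3 x S_3) : C_2 (6T13) has order 72, so the splitting field has degree 72 over Q.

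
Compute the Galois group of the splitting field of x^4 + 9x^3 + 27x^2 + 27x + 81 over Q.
S_4

The polynomial is an irreducible quartic over Q and its discriminant is 121699989, which is not a perfect square, so the Galois group is not contained in A_4. The resolvent cubic y^3 - 27*y^2 - 81*y + 1458 is irreducible over Q. An irreducible resolvent with non-square discriminant gives S_4.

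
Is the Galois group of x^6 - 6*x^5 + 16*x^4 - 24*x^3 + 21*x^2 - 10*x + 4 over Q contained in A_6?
The polynomial is irreducible of degree 6 over Q. Its discriminant is -1722368, which is not a perfect square. A Galois group lies in the alternating group exactly when the discriminant is a square in Q, so the Galois group (S_4 x C_2) is not contained in A_6.

No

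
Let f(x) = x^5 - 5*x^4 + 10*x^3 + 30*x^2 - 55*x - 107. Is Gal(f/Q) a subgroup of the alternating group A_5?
No

The polynomial is irreducible of degree 5 over Q. Its discriminant is 574944050000, which is not a perfect square. A Galois group lies in the alternating group exactly when the discriminant is a square in Q, so the Galois group (F_20) is not contained in A_5.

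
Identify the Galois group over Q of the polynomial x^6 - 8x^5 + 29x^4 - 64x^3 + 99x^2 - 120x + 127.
The polynomial f is an irreducible sextic over Q, so G = Gal(f/Q) is one of the 16 transitive subgroups 6T1, ..., 6T16 of S_6. The discriminant of f is -18046378835968, which is not a perfect square, so G is not contained in A_6. The transitive groups of degree 6 not contained in A_6 are: C_6 (6T1, order 6), S_3 (6T2, order 6), D_6 (6T3, order 12), C_3 x S_3 (6T5, order 18), A_4 x C_2 (6T6, order 24), S_4 (6T8, order 24), S_3 x S_3 (6T9, order 36), S_4 x C_2 (6T11, order 48), (S_3 x S_3) : C_2 (6T13, order 72), PGL(2,5) (6T14, order 120), S_6 (6T16, order 720). By Dedekind's theorem, for a prime p not dividing disc(f) the degrees of the irreducible factors of f mod p form the cycle type of an element of G. Factoring f modulo the 37 such primes p <= 167 (skipping 2, 7, which divide the discriminant), each new pattern first appears at: mod 3: f = (x^6 + x^5 + 2x^4 + 2x^3 + 1), pattern 6; mod 11: f = (x^3 + 5x^2 + 2)(x^3 + 9x^2 + 6x + 3), pattern 3+3; mod 13: f = (x^2 + x + 2)(x^2 + 5x + 11)(x^2 + 12x + 4), pattern 2+2+2; mod 29: f = (x + 2)(x + 10)(x + 13)(x + 16)(x + 18)(x + 20), pattern 1+1+1+1+1+1. No other pattern occurs in this range, so the set of observed cycle types is {6, 3+3, 2+2+2, 1+1+1+1+1+1}. The candidates containing elements of all these cycle types are C_6 (6T1) of order 6, D_6 (6T3) of order 12, C_3 x S_3 (6T5) of order 18, A_4 x C_2 (6T6) of order 24, S_3 x S_3 (6T9) of order 36, S_4 x C_2 (6T11) of order 48, (S_3 x S_3) : C_2 (6T13) of order 72, PGL(2,5) (6T14) of order 120, S_6 (6T16) of order 720; the others are excluded. The observed types are precisely the cycle types that occur in C_6 (6T1). Each of the other remaining candidates has further cycle types, and by the Chebotarev density theorem the matching factorization patterns would occur for a proportion of primes equal to their share of the group: D_6 (6T3) additionally contains elements of type 2+2+1+1 (3 of its 12 elements, about 25% of primes); C_3 x S_3 (6T5) additionally contains elements of type 3+1+1+1 (4 of its 18 elements, about 22% of primes); A_4 x C_2 (6T6) additionally contains elements of type 2+2+1+1, 2+1+1+1+1 (6 of its 24 elements, about 25% of primes); S_3 x S_3 (6T9) additionally contains elements of type 3+1+1+1, 2+2+1+1 (13 of its 36 elements, about 36% of primes); S_4 x C_2 (6T11) additionally contains elements of type 4+2, 4+1+1, 2+2+1+1, 2+1+1+1+1 (24 of its 48 elements, about 50% of primes); (S_3 x S_3) : C_2 (6T13) additionally contains elements of type 4+2, 3+2+1, 3+1+1+1, 2+2+1+1, 2+1+1+1+1 (49 of its 72 elements, about 68% of primes); PGL(2,5) (6T14) additionally contains elements of type 5+1, 4+1+1, 2+2+1+1 (69 of its 120 elements, about 58% of primes); S_6 (6T16) additionally contains elements of type 5+1, 4+2, 4+1+1, 3+2+1, 3+1+1+1, 2+2+1+1, 2+1+1+1+1 (544 of its 720 elements, about 76% of primes). None of the 37 primes tested shows any such pattern (for each of these groups the chance of that is below 10^-4), which rules them out. Hence G = C_6 (6T1), of order 6.

C_6 (also written C6)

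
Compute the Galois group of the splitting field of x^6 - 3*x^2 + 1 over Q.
A_4 x C_2 (also written A4xC2)

The polynomial f is an irreducible sextic over Q, so G = Gal(f/Q) is one of the 16 transitive subgroups 6T1, ..., 6T16 of S_6. The discriminant of f is -419904, which is not a perfect square, so G is not contained in A_6. The transitive groups of degree 6 not contained in A_6 are: C_6 (6T1, order 6), S_3 (6T2, order 6), D_6 (6T3, order 12), C_3 x S_3 (6T5, order 18), A_4 x C_2 (6T6, order 24), S_4 (6T8, order 24), S_3 x S_3 (6T9, order 36), S_4 x C_2 (6T11, order 48), (S_3 x S_3) : C_2 (6T13, order 72), PGL(2,5) (6T14, order 120), S_6 (6T16, order 720). By Dedekind's theorem, for a prime p not dividing disc(f) the degrees of the irreducible factors of f mod p form the cycle type of an element of G. Factoring f modulo the 33 such primes p <= 149 (skipping 2, 3, which divide the discriminant), each new pattern first appears at: mod 5: f = (x^3 + 2x^2 + 2x + 3)(x^3 + 3x^2 + 2x + 2), pattern 3+3; mod 7: f = (x^6 + 4x^2 + 1), pattern 6; mod 17: f = (x + 8)(x + 9)(x^2 + 3)(x^2 + 10), pattern 2+2+1+1; mod 19: f = (x + 3)(x + 8)(x + 11)(x + 16)(x^2 + 16), pattern 2+1+1+1+1; mod 71: f = (x^2 + 16)(x^2 + 25)(x^2 + 30), pattern 2+2+2. No other pattern occurs in this range, so the set of observed cycle types is {3+3, 6, 2+2+1+1, 2+1+1+1+1, 2+2+2}. The candidates containing elements of all these cycle types are A_4 x C_2 (6T6) of order 24, S_4 x C_2 (6T11) of order 48, (S_3 x S_3) : C_2 (6T13) of order 72, S_6 (6T16) of order 720; the others are excluded. The observed types are precisely the cycle types that occur in A_4 x C_2 (6T6) (apart from the identity). Each of the other remaining candidates has further cycle types, and by the Chebotarev density theorem the matching factorization patterns would occur for a proportion of primes equal to their share of the group: S_4 x C_2 (6T11) additionally contains elements of type 4+2, 4+1+1 (12 of its 48 elements, about 25% of primes); (S_3 x S_3) : C_2 (6T13) additionally contains elements of type 4+2, 3+2+1, 3+1+1+1 (34 of its 72 elements, about 47% of primes); S_6 (6T16) additionally contains elements of type 5+1, 4+2, 4+1+1, 3+2+1, 3+1+1+1 (484 of its 720 elements, about 67% of primes). None of the 33 primes tested shows any such pattern (for each of these groups the chance of that is below 10^-4), which rules them out. Hence G = A_4 x C_2 (6T6), of order 24.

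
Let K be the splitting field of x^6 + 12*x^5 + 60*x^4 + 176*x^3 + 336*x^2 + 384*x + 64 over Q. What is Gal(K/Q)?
The polynomial f is an irreducible sextic over Q, so G = Gal(f/Q) is one of the 16 transitive subgroups 6T1, ..., 6T16 of S_6. The discriminant of f is 5410421842378752, which is not a perfect square, so G is not contained in A_6. The transitive groups of degree 6 not contained in A_6 are: C_6 (6T1, order 6), S_3 (6T2, order 6), D_6 (6T3, order 12), C_3 x S_3 (6T5, order 18), A_4 x C_2 (6T6, order 24), S_4 (6T8, order 24), S_3 x S_3 (6T9, order 36), S_4 x C_2 (6T11, order 48), (S_3 x S_3) : C_2 (6T13, order 72), PGL(2,5) (6T14, order 120), S_6 (6T16, order 720). By Dedekind's theorem, for a prime p not dividing disc(f) the degrees of the irreducible factors of f mod p form the cycle type of an element of G. Factoring f modulo the 23 such primes p <= 97 (skipping 2, 3, which divide the discriminant), each new pattern first appears at: mod 5: f = (x^6 + 2x^5 + x^3 + x^2 + 4x + 4), pattern 6; mod 11: f = (x + 3)(x + 7)(x^2 + 3x + 3)(x^2 + 10x + 8), pattern 2+2+1+1; mod 13: f = (x + 3)(x + 5)(x + 11)(x^3 + 6x^2 + 12x + 10), pattern 3+1+1+1; mod 31: f = (x^2 + 7x + 25)(x^2 + 17x + 12)(x^2 + 19x + 6), pattern 2+2+2; mod 97: f = (x^3 + 6x^2 + 12x + 33)(x^3 + 6x^2 + 12x + 96), pattern 3+3. No other pattern occurs in this range, so the set of observed cycle types is {6, 2+2+1+1, 3+1+1+1, 2+2+2, 3+3}. The candidates containing elements of all these cycle types are S_3 x S_3 (6T9) of order 36, (S_3 x S_3) : C_2 (6T13) of order 72, S_6 (6T16) of order 720; the others are excluded. The observed types are precisely the cycle types that occur in S_3 x S_3 (6T9) (apart from the identity). Each of the other remaining candidates has further cycle types, and by the Chebotarev density theorem the matching factorization patterns would occur for a proportion of primes equal to their share of the group: (S_3 x S_3) : C_2 (6T13) additionally contains elements of type 4+2, 3+2+1, 2+1+1+1+1 (36 of its 72 elements, about 50% of primes); S_6 (6T16) additionally contains elements of type 5+1, 4+2, 4+1+1, 3+2+1, 2+1+1+1+1 (459 of its 720 elements, about 64% of primes). None of the 23 primes tested shows any such pattern (for each of these groups the chance of that is below 10^-4), which rules them out. Hence G = S_3 x S_3 (6T9), of order 36.

S_3 x S_3 (also written G36-)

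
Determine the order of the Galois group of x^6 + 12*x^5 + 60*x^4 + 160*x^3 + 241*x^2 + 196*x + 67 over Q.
24

The degree of the splitting field over Q equals the order of the Galois group, so first determine the group. The polynomial f is an irreducible sextic over Q, so G = Gal(f/Q) is one of the 16 transitive subgroups 6T1, ..., 6T16 of S_6. The discriminant of f is 61504 = 248^2, a perfect square, so G is contained in A_6. The transitive groups of degree 6 contained in A_6 are: A_4 (6T4, order 12), S_4 (6T7, order 24), (C_3 x C_3) : C_4 (6T10, order 36), PSL(2,5) (6T12, order 60), A_6 (6T15, order 360). By Dedekind's theorem, for a prime p not dividing disc(f) the degrees of the irreducible factors of f mod p form the cycle type of an element of G. Factoring f modulo the 79 such primes p <= 419 (skipping 2, 31, which divide the discriminant), each new pattern first appears at: mod 3: f = (x^2 + x + 2)(x^4 + 2x^3 + 2x^2 + x + 2), pattern 4+2; mod 5: f = (x^3 + x + 1)(x^3 + 2x^2 + 4x + 2), pattern 3+3; mod 11: f = (x + 5)(x + 10)(x^2 + 3)(x^2 + 8x + 8), pattern 2+2+1+1; mod 67: f = (x)(x + 4)(x + 5)(x + 13)(x + 58)(x + 66), pattern 1+1+1+1+1+1. No other pattern occurs in this range, so the set of observed cycle types is {4+2, 3+3, 2+2+1+1, 1+1+1+1+1+1}. The candidates containing elements of all these cycle types are S_4 (6T7) of order 24, (C_3 x C_3) : C_4 (6T10) of order 36, A_6 (6T15) of order 360; the others are excluded. The observed types are precisely the cycle types that occur in S_4 (6T7). Each of the other remaining candidates has further cycle types, and by the Chebotarev density theorem the matching factorization patterns would occur for a proportion of primes equal to their share of the group: (C_3 x C_3) : C_4 (6T10) additionally contains elements of type 3+1+1+1 (4 of its 36 elements, about 11% of primes); A_6 (6T15) additionally contains elements of type 5+1, 3+1+1+1 (184 of its 360 elements, about 51% of primes). None of the 79 primes tested shows any such pattern (for each of these groups the chance of that is below 10^-4), which rules them out. Hence G = S_4 (6T7), of order 24. The Galois group S_4 (6T7) has order 24, so the splitting field has degree 24 over Q.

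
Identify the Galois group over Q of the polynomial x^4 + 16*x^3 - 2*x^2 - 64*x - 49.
4T3: D_4

The polynomial is an irreducible quartic over Q and its discriminant is -100320256, which is not a perfect square, so the Galois group is not contained in A_4. The resolvent cubic y^3 + 2*y^2 - 828*y + 8840 has exactly one rational root, so the Galois group is C_4 or D_4. The quartic remains irreducible over Q(sqrt(disc)), so the group is D_4.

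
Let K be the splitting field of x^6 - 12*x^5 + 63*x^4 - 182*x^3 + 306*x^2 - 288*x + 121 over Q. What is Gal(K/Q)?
The polynomial f is an irreducible sextic over Q, so G = Gal(f/Q) is one of the 16 transitive subgroups 6T1, ..., 6T16 of S_6. The discriminant of f is -16003008, which is not a perfect square, so G is not contained in A_6. The transitive groups of degree 6 not contained in A_6 are: C_6 (6T1, order 6), S_3 (6T2, order 6), D_6 (6T3, order 12), C_3 x S_3 (6T5, order 18), A_4 x C_2 (6T6, order 24), S_4 (6T8, order 24), S_3 x S_3 (6T9, order 36), S_4 x C_2 (6T11, order 48), (S_3 x S_3) : C_2 (6T13, order 72), PGL(2,5) (6T14, order 120), S_6 (6T16, order 720). By Dedekind's theorem, for a prime p not dividing disc(f) the degrees of the irreducible factors of f mod p form the cycle type of an element of G. Factoring f modulo the 21 such primes p <= 89 (skipping 2, 3, 7, which divide the discriminant), each new pattern first appears at: mod 5: f = (x^6 + 3x^5 + 3x^4 + 3x^3 + x^2 + 2x + 1), pattern 6; mod 11: f = (x)(x^5 + 10x^4 + 8x^3 + 5x^2 + 9x + 9), pattern 5+1; mod 13: f = (x + 6)(x + 10)(x^4 + 11x^3 + 9x^2 + 2x + 7), pattern 4+1+1; mod 23: f = (x + 14)(x + 18)(x^2 + 11x + 14)(x^2 + 14x + 16), pattern 2+2+1+1; mod 43: f = (x^3 + 13x^2 + 20x + 27)(x^3 + 18x^2 + 24x + 22), pattern 3+3; mod 61: f = (x^2 + 10x + 35)(x^2 + 14x + 41)(x^2 + 25x + 40), pattern 2+2+2. No other pattern occurs in this range, so the set of observed cycle types is {6, 5+1, 4+1+1, 2+2+1+1, 3+3, 2+2+2}. The candidates containing elements of all these cycle types are PGL(2,5) (6T14) of order 120, S_6 (6T16) of order 720; the others are excluded. The observed types are precisely the cycle types that occur in PGL(2,5) (6T14) (apart from the identity). Each of the other remaining candidates has further cycle types, and by the Chebotarev density theorem the matching factorization patterns would occur for a proportion of primes equal to their share of the group: S_6 (6T16) additionally contains elements of type 4+2, 3+2+1, 3+1+1+1, 2+1+1+1+1 (265 of its 720 elements, about 37% of primes). None of the 21 primes tested shows any such pattern (for each of these groups the chance of that is below 10^-4), which rules them out. Hence G = PGL(2,5) (6T14), of order 120.

PGL(2,5)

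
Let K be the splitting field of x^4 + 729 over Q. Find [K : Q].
4

The degree of the splitting field over Q equals the order of the Galois group, so first determine the group. The polynomial is an irreducible quartic over Q and its discriminant is 99179645184 = 314928^2, a perfect square, so the Galois group is contained in A_4. The resolvent cubic y^3 - 2916*y splits completely over Q, which gives the Klein four-group V_4. The Galois group V_4 (4T2) has order 4, so the splitting field has degree 4 over Q.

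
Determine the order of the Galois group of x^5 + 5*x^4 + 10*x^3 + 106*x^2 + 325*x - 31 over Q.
120

The degree of the splitting field over Q equals the order of the Galois group, so first determine the group. The polynomial f is an irreducible quintic over Q, so G = Gal(f/Q) is a transitive subgroup of S_5: one of C_5 (5T1, order 5), D_5 (5T2, order 10), F_20 (5T3, order 20), A_5 (5T4, order 60) or S_5 (5T5, order 120). The discriminant of f is 15620796055552, which is not a perfect square, so G is not contained in A_5. The transitive groups of degree 5 not contained in A_5 are: F_20 (5T3, order 20), S_5 (5T5, order 120). By Dedekind's theorem, for a prime p not dividing disc(f) the degrees of the irreducible factors of f mod p form the cycle type of an element of G. Factoring f modulo the 5 such primes p <= 13 (skipping 2, which divides the discriminant), each new pattern first appears at: mod 3: f = (x^5 + 2x^4 + x^3 + x^2 + x + 2), pattern 5; mod 5: f = (x + 3)(x^4 + 2x^3 + 4x^2 + 4x + 3), pattern 4+1; mod 13: f = (x + 11)(x + 12)(x^3 + 8x^2 + 6x + 4), pattern 3+1+1. No other pattern occurs in this range, so the set of observed cycle types is {5, 4+1, 3+1+1}. Among the candidates above, the only group containing elements of all these cycle types is S_5 (5T5) — F_20 (5T3) lacks at least one of them. Hence G = S_5 (5T5), of order 120. The Galois group S_5 (5T5) has order 120, so the splitting field has degree 120 over Q.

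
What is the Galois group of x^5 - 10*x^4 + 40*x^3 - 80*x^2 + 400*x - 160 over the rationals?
A_5 (order 60)

The polynomial f is an irreducible quintic over Q, so G = Gal(f/Q) is a transitive subgroup of S_5: one of C_5 (5T1, order 5), D_5 (5T2, order 10), F_20 (5T3, order 20), A_5 (5T4, order 60) or S_5 (5T5, order 120). The discriminant of f is 1073741824000000 = 32768000^2, a perfect square, so G is contained in A_5. The transitive groups of degree 5 contained in A_5 are: C_5 (5T1, order 5), D_5 (5T2, order 10), A_5 (5T4, order 60). By Dedekind's theorem, for a prime p not dividing disc(f) the degrees of the irreducible factors of f mod p form the cycle type of an element of G. Factoring f modulo the 2 such primes p <= 7 (skipping 2, 5, which divide the discriminant), each new pattern first appears at: mod 3: f = (x^5 + 2x^4 + x^3 + x^2 + x + 2), pattern 5; mod 7: f = (x + 2)(x + 4)(x^3 + 5x^2 + 2x + 1), pattern 3+1+1. No other pattern occurs in this range, so the set of observed cycle types is {5, 3+1+1}. Among the candidates above, the only group containing elements of all these cycle types is A_5 (5T4) — each of C_5 (5T1), D_5 (5T2) lacks at least one of them. Hence G = A_5 (5T4), of order 60.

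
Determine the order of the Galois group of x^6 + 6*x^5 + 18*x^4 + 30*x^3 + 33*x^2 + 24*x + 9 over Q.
The degree of the splitting field over Q equals the order of the Galois group, so first determine the group. The polynomial f is an irreducible sextic over Q, so G = Gal(f/Q) is one of the 16 transitive subgroups 6T1, ..., 6T16 of S_6. The discriminant of f is -16003008, which is not a perfect square, so G is not contained in A_6. The transitive groups of degree 6 not contained in A_6 are: C_6 (6T1, order 6), S_3 (6T2, order 6), D_6 (6T3, order 12), C_3 x S_3 (6T5, order 18), A_4 x C_2 (6T6, order 24), S_4 (6T8, order 24), S_3 x S_3 (6T9, order 36), S_4 x C_2 (6T11, order 48), (S_3 x S_3) : C_2 (6T13, order 72), PGL(2,5) (6T14, order 120), S_6 (6T16, order 720). By Dedekind's theorem, for a prime p not dividing disc(f) the degrees of the irreducible factors of f mod p form the cycle type of an element of G. Factoring f modulo the 21 such primes p <= 89 (skipping 2, 3, 7, which divide the discriminant), each new pattern first appears at: mod 5: f = (x^6 + x^5 + 3x^4 + 3x^2 + 4x + 4), pattern 6; mod 11: f = (x + 10)(x^5 + 7x^4 + 3x^3 + 2), pattern 5+1; mod 13: f = (x + 2)(x + 6)(x^4 + 11x^3 + 9x^2 + 8x + 4), pattern 4+1+1; mod 23: f = (x + 4)(x + 8)(x^2 + 7x + 8)(x^2 + 10x + 3), pattern 2+2+1+1; mod 43: f = (x^3 + 22x^2 + 20x + 21)(x^3 + 27x^2 + 6x + 25), pattern 3+3; mod 61: f = (x^2 + 34x + 5)(x^2 + 45x + 56)(x^2 + 49x + 46), pattern 2+2+2. No other pattern occurs in this range, so the set of observed cycle types is {6, 5+1, 4+1+1, 2+2+1+1, 3+3, 2+2+2}. The candidates containing elements of all these cycle types are PGL(2,5) (6T14) of order 120, S_6 (6T16) of order 720; the others are excluded. The observed types are precisely the cycle types that occur in PGL(2,5) (6T14) (apart from the identity). Each of the other remaining candidates has further cycle types, and by the Chebotarev density theorem the matching factorization patterns would occur for a proportion of primes equal to their share of the group: S_6 (6T16) additionally contains elements of type 4+2, 3+2+1, 3+1+1+1, 2+1+1+1+1 (265 of its 720 elements, about 37% of primes). None of the 21 primes tested shows any such pattern (for each of these groups the chance of that is below 10^-4), which rules them out. Hence G = PGL(2,5) (6T14), of order 120. The Galois group PGL(2,5) (6T14) has order 120, so the splitting field has degree 120 over Q.

120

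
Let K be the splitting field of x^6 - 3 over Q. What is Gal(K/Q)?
6T3: D_6

The polynomial f is an irreducible sextic over Q, so G = Gal(f/Q) is one of the 16 transitive subgroups 6T1, ..., 6T16 of S_6. The discriminant of f is 11337408, which is not a perfect square, so G is not contained in A_6. The transitive groups of degree 6 not contained in A_6 are: C_6 (6T1, order 6), S_3 (6T2, order 6), D_6 (6T3, order 12), C_3 x S_3 (6T5, order 18), A_4 x C_2 (6T6, order 24), S_4 (6T8, order 24), S_3 x S_3 (6T9, order 36), S_4 x C_2 (6T11, order 48), (S_3 x S_3) : C_2 (6T13, order 72), PGL(2,5) (6T14, order 120), S_6 (6T16, order 720). By Dedekind's theorem, for a prime p not dividing disc(f) the degrees of the irreducible factors of f mod p form the cycle type of an element of G. Factoring f modulo the 79 such primes p <= 419 (skipping 2, 3, which divide the discriminant), each new pattern first appears at: mod 5: f = (x^2 + 3)(x^2 + 2x + 3)(x^2 + 3x + 3), pattern 2+2+2; mod 7: f = (x^6 + 4), pattern 6; mod 11: f = (x + 3)(x + 8)(x^2 + 3x + 9)(x^2 + 8x + 9), pattern 2+2+1+1; mod 13: f = (x^3 + 4)(x^3 + 9), pattern 3+3; mod 61: f = (x + 2)(x + 26)(x + 28)(x + 33)(x + 35)(x + 59), pattern 1+1+1+1+1+1. No other pattern occurs in this range, so the set of observed cycle types is {2+2+2, 6, 2+2+1+1, 3+3, 1+1+1+1+1+1}. The candidates containing elements of all these cycle types are D_6 (6T3) of order 12, A_4 x C_2 (6T6) of order 24, S_3 x S_3 (6T9) of order 36, S_4 x C_2 (6T11) of order 48, (S_3 x S_3) : C_2 (6T13) of order 72, PGL(2,5) (6T14) of order 120, S_6 (6T16) of order 720; the others are excluded. The observed types are precisely the cycle types that occur in D_6 (6T3). Each of the other remaining candidates has further cycle types, and by the Chebotarev density theorem the matching factorization patterns would occur for a proportion of primes equal to their share of the group: A_4 x C_2 (6T6) additionally contains elements of type 2+1+1+1+1 (3 of its 24 elements, about 12% of primes); S_3 x S_3 (6T9) additionally contains elements of type 3+1+1+1 (4 of its 36 elements, about 11% of primes); S_4 x C_2 (6T11) additionally contains elements of type 4+2, 4+1+1, 2+1+1+1+1 (15 of its 48 elements, about 31% of primes); (S_3 x S_3) : C_2 (6T13) additionally contains elements of type 4+2, 3+2+1, 3+1+1+1, 2+1+1+1+1 (40 of its 72 elements, about 56% of primes); PGL(2,5) (6T14) additionally contains elements of type 5+1, 4+1+1 (54 of its 120 elements, about 45% of primes); S_6 (6T16) additionally contains elements of type 5+1, 4+2, 4+1+1, 3+2+1, 3+1+1+1, 2+1+1+1+1 (499 of its 720 elements, about 69% of primes). None of the 79 primes tested shows any such pattern (for each of these groups the chance of that is below 10^-4), which rules them out. Hence G = D_6 (6T3), of order 12.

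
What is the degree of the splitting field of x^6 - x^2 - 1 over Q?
24

The degree of the splitting field over Q equals the order of the Galois group, so first determine the group. The polynomial f is an irreducible sextic over Q, so G = Gal(f/Q) is one of the 16 transitive subgroups 6T1, ..., 6T16 of S_6. The discriminant of f is 33856 = 184^2, a perfect square, so G is contained in A_6. The transitive groups of degree 6 contained in A_6 are: A_4 (6T4, order 12), S_4 (6T7, order 24), (C_3 x C_3) : C_4 (6T10, order 36), PSL(2,5) (6T12, order 60), A_6 (6T15, order 360). By Dedekind's theorem, for a prime p not dividing disc(f) the degrees of the irreducible factors of f mod p form the cycle type of an element of G. Factoring f modulo the 79 such primes p <= 419 (skipping 2, 23, which divide the discriminant), each new pattern first appears at: mod 3: f = (x^3 + x^2 + 2x + 1)(x^3 + 2x^2 + 2x + 2), pattern 3+3; mod 5: f = (x^2 + 3)(x^4 + 2x^2 + 3), pattern 4+2; mod 19: f = (x + 5)(x + 14)(x^2 + 9x + 15)(x^2 + 10x + 15), pattern 2+2+1+1; mod 223: f = (x + 16)(x + 57)(x + 78)(x + 145)(x + 166)(x + 207), pattern 1+1+1+1+1+1. No other pattern occurs in this range, so the set of observed cycle types is {3+3, 4+2, 2+2+1+1, 1+1+1+1+1+1}. The candidates containing elements of all these cycle types are S_4 (6T7) of order 24, (C_3 x C_3) : C_4 (6T10) of order 36, A_6 (6T15) of order 360; the others are excluded. The observed types are precisely the cycle types that occur in S_4 (6T7). Each of the other remaining candidates has further cycle types, and by the Chebotarev density theorem the matching factorization patterns would occur for a proportion of primes equal to their share of the group: (C_3 x C_3) : C_4 (6T10) additionally contains elements of type 3+1+1+1 (4 of its 36 elements, about 11% of primes); A_6 (6T15) additionally contains elements of type 5+1, 3+1+1+1 (184 of its 360 elements, about 51% of primes). None of the 79 primes tested shows any such pattern (for each of these groups the chance of that is below 10^-4), which rules them out. Hence G = S_4 (6T7), of order 24. The Galois group S_4 (6T7) has order 24, so the splitting field has degree 24 over Q.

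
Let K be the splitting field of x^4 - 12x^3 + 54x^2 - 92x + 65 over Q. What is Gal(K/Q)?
The polynomial is an irreducible quartic over Q and its discriminant is 6619136, which is not a perfect square, so the Galois group is not contained in A_4. The resolvent cubic y^3 - 54*y^2 + 844*y - 3784 is irreducible over Q. An irreducible resolvent with non-square discriminant gives S_4.

S_4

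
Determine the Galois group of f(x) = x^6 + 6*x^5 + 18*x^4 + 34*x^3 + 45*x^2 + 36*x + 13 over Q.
The polynomial f is an irreducible sextic over Q, so G = Gal(f/Q) is one of the 16 transitive subgroups 6T1, ..., 6T16 of S_6. The discriminant of f is -16003008, which is not a perfect square, so G is not contained in A_6. The transitive groups of degree 6 not contained in A_6 are: C_6 (6T1, order 6), S_3 (6T2, order 6), D_6 (6T3, order 12), C_3 x S_3 (6T5, order 18), A_4 x C_2 (6T6, order 24), S_4 (6T8, order 24), S_3 x S_3 (6T9, order 36), S_4 x C_2 (6T11, order 48), (S_3 x S_3) : C_2 (6T13, order 72), PGL(2,5) (6T14, order 120), S_6 (6T16, order 720). By Dedekind's theorem, for a prime p not dividing disc(f) the degrees of the irreducible factors of f mod p form the cycle type of an element of G. Factoring f modulo the 21 such primes p <= 89 (skipping 2, 3, 7, which divide the discriminant), each new pattern first appears at: mod 5: f = (x^6 + x^5 + 3x^4 + 4x^3 + x + 3), pattern 6; mod 11: f = (x + 3)(x^5 + 3x^4 + 9x^3 + 7x^2 + 2x + 8), pattern 5+1; mod 13: f = (x)(x + 9)(x^4 + 10x^3 + 6x^2 + 6x + 4), pattern 4+1+1; mod 23: f = (x + 17)(x + 21)(x^2 + 17x + 10)(x^2 + 20x + 21), pattern 2+2+1+1; mod 43: f = (x^3 + 22x^2 + 39x + 16)(x^3 + 27x^2 + 30x + 25), pattern 3+3; mod 61: f = (x^2 + 16x + 13)(x^2 + 20x + 31)(x^2 + 31x + 2), pattern 2+2+2. No other pattern occurs in this range, so the set of observed cycle types is {6, 5+1, 4+1+1, 2+2+1+1, 3+3, 2+2+2}. The candidates containing elements of all these cycle types are PGL(2,5) (6T14) of order 120, S_6 (6T16) of order 720; the others are excluded. The observed types are precisely the cycle types that occur in PGL(2,5) (6T14) (apart from the identity). Each of the other remaining candidates has further cycle types, and by the Chebotarev density theorem the matching factorization patterns would occur for a proportion of primes equal to their share of the group: S_6 (6T16) additionally contains elements of type 4+2, 3+2+1, 3+1+1+1, 2+1+1+1+1 (265 of its 720 elements, about 37% of primes). None of the 21 primes tested shows any such pattern (for each of these groups the chance of that is below 10^-4), which rules them out. Hence G = PGL(2,5) (6T14), of order 120.

PGL(2,5)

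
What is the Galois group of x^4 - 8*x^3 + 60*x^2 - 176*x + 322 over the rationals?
C_4 (also written C4)

The polynomial is an irreducible quartic over Q and its discriminant is 1088391168, which is not a perfect square, so the Galois group is not contained in A_4. The resolvent cubic y^3 - 60*y^2 + 120*y + 25696 has exactly one rational root, so the Galois group is C_4 or D_4. The quartic becomes reducible over Q(sqrt(disc)), so the group is C_4.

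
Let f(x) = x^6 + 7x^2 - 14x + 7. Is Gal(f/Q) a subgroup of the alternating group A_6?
The polynomial is irreducible of degree 6 over Q. Its discriminant is -904619968, which is not a perfect square. A Galois group lies in the alternating group exactly when the discriminant is a square in Q, so the Galois group (C_6) is not contained in A_6.

No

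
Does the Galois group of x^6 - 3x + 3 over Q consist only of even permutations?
No

The polynomial is irreducible of degree 6 over Q. Its discriminant is -9059283, which is not a perfect square. A Galois group lies in the alternating group exactly when the discriminant is a square in Q, so the Galois group ((S_3 x S_3) : C_2) is not contained in A_6.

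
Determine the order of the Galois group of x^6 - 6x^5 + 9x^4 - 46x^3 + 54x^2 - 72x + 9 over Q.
The degree of the splitting field over Q equals the order of the Galois group, so first determine the group. The polynomial f is an irreducible sextic over Q, so G = Gal(f/Q) is one of the 16 transitive subgroups 6T1, ..., 6T16 of S_6. The discriminant of f is 1323222688272384 = 36376128^2, a perfect square, so G is contained in A_6. The transitive groups of degree 6 contained in A_6 are: A_4 (6T4, order 12), S_4 (6T7, order 24), (C_3 x C_3) : C_4 (6T10, order 36), PSL(2,5) (6T12, order 60), A_6 (6T15, order 360). By Dedekind's theorem, for a prime p not dividing disc(f) the degrees of the irreducible factors of f mod p form the cycle type of an element of G. Factoring f modulo the 33 such primes p <= 149 (skipping 2, 3, which divide the discriminant), each new pattern first appears at: mod 5: f = (x^3 + x + 4)(x^3 + 4x^2 + 3x + 1), pattern 3+3; mod 17: f = (x + 8)(x + 16)(x^2 + 9x + 4)(x^2 + 12x + 13), pattern 2+2+1+1; mod 71: f = (x + 33)(x + 35)(x + 46)(x + 47)(x + 55)(x + 62), pattern 1+1+1+1+1+1. No other pattern occurs in this range, so the set of observed cycle types is {3+3, 2+2+1+1, 1+1+1+1+1+1}. The candidates containing elements of all these cycle types are A_4 (6T4) of order 12, S_4 (6T7) of order 24, (C_3 x C_3) : C_4 (6T10) of order 36, PSL(2,5) (6T12) of order 60, A_6 (6T15) of order 360; the others are excluded. The observed types are precisely the cycle types that occur in A_4 (6T4). Each of the other remaining candidates has further cycle types, and by the Chebotarev density theorem the matching factorization patterns would occur for a proportion of primes equal to their share of the group: S_4 (6T7) additionally contains elements of type 4+2 (6 of its 24 elements, about 25% of primes); (C_3 x C_3) : C_4 (6T10) additionally contains elements of type 4+2, 3+1+1+1 (22 of its 36 elements, about 61% of primes); PSL(2,5) (6T12) additionally contains elements of type 5+1 (24 of its 60 elements, about 40% of primes); A_6 (6T15) additionally contains elements of type 5+1, 4+2, 3+1+1+1 (274 of its 360 elements, about 76% of primes). None of the 33 primes tested shows any such pattern (for each of these groups the chance of that is below 10^-4), which rules them out. Hence G = A_4 (6T4), of order 12. The Galois group A_4 (6T4) has order 12, so the splitting field has degree 12 over Q.

12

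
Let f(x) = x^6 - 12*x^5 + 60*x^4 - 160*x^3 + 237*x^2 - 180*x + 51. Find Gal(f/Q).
A_4 (order 12)

The polynomial f is an irreducible sextic over Q, so G = Gal(f/Q) is one of the 16 transitive subgroups 6T1, ..., 6T16 of S_6. The discriminant of f is 419904 = 648^2, a perfect square, so G is contained in A_6. The transitive groups of degree 6 contained in A_6 are: A_4 (6T4, order 12), S_4 (6T7, order 24), (C_3 x C_3) : C_4 (6T10, order 36), PSL(2,5) (6T12, order 60), A_6 (6T15, order 360). By Dedekind's theorem, for a prime p not dividing disc(f) the degrees of the irreducible factors of f mod p form the cycle type of an element of G. Factoring f modulo the 33 such primes p <= 149 (skipping 2, 3, which divide the discriminant), each new pattern first appears at: mod 5: f = (x^3 + x + 1)(x^3 + 3x^2 + 4x + 1), pattern 3+3; mod 17: f = (x)(x + 13)(x^2 + 13x + 1)(x^2 + 13x + 11), pattern 2+2+1+1; mod 71: f = (x + 2)(x + 3)(x + 30)(x + 37)(x + 64)(x + 65), pattern 1+1+1+1+1+1. No other pattern occurs in this range, so the set of observed cycle types is {3+3, 2+2+1+1, 1+1+1+1+1+1}. The candidates containing elements of all these cycle types are A_4 (6T4) of order 12, S_4 (6T7) of order 24, (C_3 x C_3) : C_4 (6T10) of order 36, PSL(2,5) (6T12) of order 60, A_6 (6T15) of order 360; the others are excluded. The observed types are precisely the cycle types that occur in A_4 (6T4). Each of the other remaining candidates has further cycle types, and by the Chebotarev density theorem the matching factorization patterns would occur for a proportion of primes equal to their share of the group: S_4 (6T7) additionally contains elements of type 4+2 (6 of its 24 elements, about 25% of primes); (C_3 x C_3) : C_4 (6T10) additionally contains elements of type 4+2, 3+1+1+1 (22 of its 36 elements, about 61% of primes); PSL(2,5) (6T12) additionally contains elements of type 5+1 (24 of its 60 elements, about 40% of primes); A_6 (6T15) additionally contains elements of type 5+1, 4+2, 3+1+1+1 (274 of its 360 elements, about 76% of primes). None of the 33 primes tested shows any such pattern (for each of these groups the chance of that is below 10^-4), which rules them out. Hence G = A_4 (6T4), of order 12.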